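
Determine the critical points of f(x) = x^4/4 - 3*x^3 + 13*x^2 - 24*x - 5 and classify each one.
f'(x) = x^3 - 9*x^2 + 26*x - 24

Solve f'(x) = 0:
  Factor: x^3 - 9*x^2 + 26*x - 24 = (x - 4)*(x - 3)*(x - 2) = 0.
  ⇒ x = 2, 3, 4

f''(x) = 3*x^2 - 18*x + 26
Second-derivative test at each critical point:
  f''(2) = 2 > 0 → local minimum
  f''(3) = -1 < 0 → local maximum
  f''(4) = 2 > 0 → local minimum

Critical points: x = 2 (local minimum); x = 3 (local maximum); x = 4 (local minimum)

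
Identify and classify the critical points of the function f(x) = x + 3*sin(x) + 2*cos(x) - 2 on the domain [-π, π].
f'(x) = -2*sin(x) + 3*cos(x) + 1

Solve f'(x) = 0 on [-π, π]:
  f'(x) = 0 ⇔ -2*sin(x) + 3*cos(x) = -1. Write the left side as R·cos(x + φ) with R = √(3² + 2²) = sqrt(13), cos φ = 3*sqrt(13)/13, sin φ = 2*sqrt(13)/13; then cos(x + φ) = -sqrt(13)/13. Solve for x and keep the solutions lying in [-π, π].
  ⇒ x = -pi + atan((2 - 6*sqrt(3))/(-4*sqrt(3) - 3)) ≈ -2.4398, atan((2 + 6*sqrt(3))/(-3 + 4*sqrt(3))) ≈ 1.2638

f''(x) = -3*sin(x) - 2*cos(x)
Second-derivative test at each critical point:
  f''(-2.4398) = 3.4641 > 0 → local minimum
  f''(1.2638) = -3.4641 < 0 → local maximum

Critical points: x = -pi + atan((2 - 6*sqrt(3))/(-4*sqrt(3) - 3)) ≈ -2.4398 (local minimum); x = atan((2 + 6*sqrt(3))/(-3 + 4*sqrt(3))) ≈ 1.2638 (local maximum)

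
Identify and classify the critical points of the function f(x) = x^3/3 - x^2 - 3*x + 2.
f'(x) = x^2 - 2*x - 3

Solve f'(x) = 0:
  Factor: x^2 - 2*x - 3 = (x - 3)*(x + 1) = 0.
  ⇒ x = -1, 3

f''(x) = 2*x - 2
Second-derivative test at each critical point:
  f''(-1) = -4 < 0 → local maximum
  f''(3) = 4 > 0 → local minimum

Critical points: x = -1 (local maximum); x = 3 (local minimum)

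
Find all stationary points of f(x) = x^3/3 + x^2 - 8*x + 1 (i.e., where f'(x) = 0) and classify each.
f'(x) = x^2 + 2*x - 8

Solve f'(x) = 0:
  Factor: x^2 + 2*x - 8 = (x - 2)*(x + 4) = 0.
  ⇒ x = -4, 2

f''(x) = 2*x + 2
Second-derivative test at each critical point:
  f''(-4) = -6 < 0 → local maximum
  f''(2) = 6 > 0 → local minimum

Critical points: x = -4 (local maximum); x = 2 (local minimum)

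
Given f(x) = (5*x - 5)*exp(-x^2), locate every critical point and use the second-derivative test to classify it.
f'(x) = 5*(-2*x*(x - 1) + 1)*exp(-x^2)

Solve f'(x) = 0:
  f'(x) = (-10*x^2 + 10*x + 5)·exp(-x^2) and exp(-x^2) > 0 for every x, so f'(x) = 0 ⇔ -10*x^2 + 10*x + 5 = 0.
  Factor: -10*x^2 + 10*x + 5 = -5*(2*x^2 - 2*x - 1); 2*x^2 - 2*x - 1 = 0 has no rational roots; quadratic formula: x = (2 ± √12)/4.
  ⇒ x = 1/2 - sqrt(3)/2 ≈ -0.3660, 1/2 + sqrt(3)/2 ≈ 1.3660

f''(x) = 10*(2*x^2*(x - 1) - 3*x + 1)*exp(-x^2)
Second-derivative test at each critical point:
  f''(-0.3660) = 15.1487 > 0 → local minimum
  f''(1.3660) = -2.6801 < 0 → local maximum

Critical points: x = 1/2 - sqrt(3)/2 ≈ -0.3660 (local minimum); x = 1/2 + sqrt(3)/2 ≈ 1.3660 (local maximum)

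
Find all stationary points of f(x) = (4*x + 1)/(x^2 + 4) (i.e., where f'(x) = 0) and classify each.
f'(x) = 2*(-2*x^2 - x + 8)/(x^4 + 8*x^2 + 16)

Solve f'(x) = 0:
  f'(x) = -2*(2*x^2 + x - 8)/(x^2 + 4)^2; the denominator is positive wherever f is defined, so f'(x) = 0 ⇔ -4*x^2 - 2*x + 16 = 0.
  Factor: -4*x^2 - 2*x + 16 = -2*(2*x^2 + x - 8); 2*x^2 + x - 8 = 0 has no rational roots; quadratic formula: x = (-1 ± √65)/4.
  ⇒ x = -sqrt(65)/4 - 1/4 ≈ -2.2656, -1/4 + sqrt(65)/4 ≈ 1.7656

f''(x) = 2*(4*x^2*(4*x + 1) - (12*x + 1)*(x^2 + 4))/(x^2 + 4)^3
Second-derivative test at each critical point:
  f''(-2.2656) = 0.1933 > 0 → local minimum
  f''(1.7656) = -0.3183 < 0 → local maximum

Critical points: x = -sqrt(65)/4 - 1/4 ≈ -2.2656 (local minimum); x = -1/4 + sqrt(65)/4 ≈ 1.7656 (local maximum)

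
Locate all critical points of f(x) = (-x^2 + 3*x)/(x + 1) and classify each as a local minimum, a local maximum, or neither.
f'(x) = (-x^2 - 2*x + 3)/(x^2 + 2*x + 1)

Solve f'(x) = 0:
  f'(x) = -(x - 1)*(x + 3)/(x + 1)^2; the denominator is positive wherever f is defined, so f'(x) = 0 ⇔ -x^2 - 2*x + 3 = 0.
  Factor: -x^2 - 2*x + 3 = -(x - 1)*(x + 3) = 0.
  ⇒ x = -3, 1

f''(x) = -8/(x^3 + 3*x^2 + 3*x + 1)
Second-derivative test at each critical point:
  f''(-3) = 1 > 0 → local minimum
  f''(1) = -1 < 0 → local maximum

Critical points: x = -3 (local minimum); x = 1 (local maximum)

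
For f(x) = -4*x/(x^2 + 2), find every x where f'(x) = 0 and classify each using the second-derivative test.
f'(x) = 4*(x^2 - 2)/(x^2 + 2)^2

Solve f'(x) = 0:
  f'(x) = 4*(x^2 - 2)/(x^2 + 2)^2; the denominator is positive wherever f is defined, so f'(x) = 0 ⇔ 4*x^2 - 8 = 0.
  Factor: 4*x^2 - 8 = 4*(x^2 - 2); x^2 - 2 = 0 has no rational roots; quadratic formula: x = (0 ± √8)/2.
  ⇒ x = -sqrt(2) ≈ -1.4142, sqrt(2) ≈ 1.4142

f''(x) = 8*x*(6 - x^2)/(x^2 + 2)^3
Second-derivative test at each critical point:
  f''(-1.4142) = -0.7071 < 0 → local maximum
  f''(1.4142) = 0.7071 > 0 → local minimum

Critical points: x = -sqrt(2) ≈ -1.4142 (local maximum); x = sqrt(2) ≈ 1.4142 (local minimum)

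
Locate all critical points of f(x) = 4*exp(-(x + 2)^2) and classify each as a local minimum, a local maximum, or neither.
f'(x) = 8*(-x - 2)*exp(-(x + 2)^2)

Solve f'(x) = 0:
  f'(x) = (-8*x - 16)·exp(-(x + 2)^2) and exp(-(x + 2)^2) > 0 for every x, so f'(x) = 0 ⇔ -8*x - 16 = 0.
  Factor: -8*x - 16 = -8*(x + 2) = 0.
  ⇒ x = -2

f''(x) = 8*(2*(x + 2)^2 - 1)*exp(-(x + 2)^2)
Second-derivative test at each critical point:
  f''(-2) = -8 < 0 → local maximum

Critical points: x = -2 (local maximum)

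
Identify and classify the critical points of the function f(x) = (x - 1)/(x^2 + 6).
f'(x) = (x^2 - 2*x*(x - 1) + 6)/(x^2 + 6)^2

Solve f'(x) = 0:
  f'(x) = -(x^2 - 2*x - 6)/(x^2 + 6)^2; the denominator is positive wherever f is defined, so f'(x) = 0 ⇔ -x^2 + 2*x + 6 = 0.
  x^2 - 2*x - 6 = 0 has no rational roots; quadratic formula: x = (2 ± √28)/2.
  ⇒ x = 1 - sqrt(7) ≈ -1.6458, 1 + sqrt(7) ≈ 3.6458

f''(x) = 2*(4*x^2*(x - 1) + (1 - 3*x)*(x^2 + 6))/(x^2 + 6)^3
Second-derivative test at each critical point:
  f''(-1.6458) = 0.0698 > 0 → local minimum
  f''(3.6458) = -0.0142 < 0 → local maximum

Critical points: x = 1 - sqrt(7) ≈ -1.6458 (local minimum); x = 1 + sqrt(7) ≈ 3.6458 (local maximum)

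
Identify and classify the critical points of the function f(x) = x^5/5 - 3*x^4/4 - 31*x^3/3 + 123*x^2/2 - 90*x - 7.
f'(x) = x^4 - 3*x^3 - 31*x^2 + 123*x - 90

Solve f'(x) = 0:
  Factor: x^4 - 3*x^3 - 31*x^2 + 123*x - 90 = (x - 5)*(x - 3)*(x - 1)*(x + 6) = 0.
  ⇒ x = -6, 1, 3, 5

f''(x) = 4*x^3 - 9*x^2 - 62*x + 123
Second-derivative test at each critical point:
  f''(-6) = -693 < 0 → local maximum
  f''(1) = 56 > 0 → local minimum
  f''(3) = -36 < 0 → local maximum
  f''(5) = 88 > 0 → local minimum

Critical points: x = -6 (local maximum); x = 1 (local minimum); x = 3 (local maximum); x = 5 (local minimum)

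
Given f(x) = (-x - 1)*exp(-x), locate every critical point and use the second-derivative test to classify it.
f'(x) = x*exp(-x)

Solve f'(x) = 0:
  f'(x) = (x)·exp(-x) and exp(-x) > 0 for every x, so f'(x) = 0 ⇔ x = 0.
  x = 0.
  ⇒ x = 0

f''(x) = (1 - x)*exp(-x)
Second-derivative test at each critical point:
  f''(0) = 1 > 0 → local minimum

Critical points: x = 0 (local minimum)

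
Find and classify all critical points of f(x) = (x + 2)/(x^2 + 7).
f'(x) = (x^2 - 2*x*(x + 2) + 7)/(x^2 + 7)^2

Solve f'(x) = 0:
  f'(x) = -(x^2 + 4*x - 7)/(x^2 + 7)^2; the denominator is positive wherever f is defined, so f'(x) = 0 ⇔ -x^2 - 4*x + 7 = 0.
  x^2 + 4*x - 7 = 0 has no rational roots; quadratic formula: x = (-4 ± √44)/2.
  ⇒ x = -sqrt(11) - 2 ≈ -5.3166, -2 + sqrt(11) ≈ 1.3166

f''(x) = 2*(4*x^2*(x + 2) - (3*x + 2)*(x^2 + 7))/(x^2 + 7)^3
Second-derivative test at each critical point:
  f''(-5.3166) = 0.0053 > 0 → local minimum
  f''(1.3166) = -0.0870 < 0 → local maximum

Critical points: x = -sqrt(11) - 2 ≈ -5.3166 (local minimum); x = -2 + sqrt(11) ≈ 1.3166 (local maximum)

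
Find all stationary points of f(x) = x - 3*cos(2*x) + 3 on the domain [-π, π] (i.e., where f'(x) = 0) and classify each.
f'(x) = 6*sin(2*x) + 1

Solve f'(x) = 0 on [-π, π]:
  f'(x) = 0 ⇔ sin(2*x) = -1/6, i.e. 2*x = arcsin(-1/6) + 2nπ or 2*x = π − arcsin(-1/6) + 2nπ; keep the solutions lying in [-π, π].
  ⇒ x = -pi/2 + asin(1/6)/2 ≈ -1.4871, -asin(1/6)/2 ≈ -0.0837, asin(1/6)/2 + pi/2 ≈ 1.6545, pi - asin(1/6)/2 ≈ 3.0579

f''(x) = 12*cos(2*x)
Second-derivative test at each critical point:
  f''(-1.4871) = -11.8322 < 0 → local maximum
  f''(-0.0837) = 11.8322 > 0 → local minimum
  f''(1.6545) = -11.8322 < 0 → local maximum
  f''(3.0579) = 11.8322 > 0 → local minimum

Critical points: x = -pi/2 + asin(1/6)/2 ≈ -1.4871 (local maximum); x = -asin(1/6)/2 ≈ -0.0837 (local minimum); x = asin(1/6)/2 + pi/2 ≈ 1.6545 (local maximum); x = pi - asin(1/6)/2 ≈ 3.0579 (local minimum)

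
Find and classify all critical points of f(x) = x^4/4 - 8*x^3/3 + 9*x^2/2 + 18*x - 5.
f'(x) = x^3 - 8*x^2 + 9*x + 18

Solve f'(x) = 0:
  Factor: x^3 - 8*x^2 + 9*x + 18 = (x - 6)*(x - 3)*(x + 1) = 0.
  ⇒ x = -1, 3, 6

f''(x) = 3*x^2 - 16*x + 9
Second-derivative test at each critical point:
  f''(-1) = 28 > 0 → local minimum
  f''(3) = -12 < 0 → local maximum
  f''(6) = 21 > 0 → local minimum

Critical points: x = -1 (local minimum); x = 3 (local maximum); x = 6 (local minimum)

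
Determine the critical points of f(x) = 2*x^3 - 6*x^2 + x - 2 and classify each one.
f'(x) = 6*x^2 - 12*x + 1

Solve f'(x) = 0:
  6*x^2 - 12*x + 1 = 0 has no rational roots; quadratic formula: x = (12 ± √120)/12.
  ⇒ x = 1 - sqrt(30)/6 ≈ 0.0871, sqrt(30)/6 + 1 ≈ 1.9129

f''(x) = 12*x - 12
Second-derivative test at each critical point:
  f''(0.0871) = -10.9545 < 0 → local maximum
  f''(1.9129) = 10.9545 > 0 → local minimum

Critical points: x = 1 - sqrt(30)/6 ≈ 0.0871 (local maximum); x = sqrt(30)/6 + 1 ≈ 1.9129 (local minimum)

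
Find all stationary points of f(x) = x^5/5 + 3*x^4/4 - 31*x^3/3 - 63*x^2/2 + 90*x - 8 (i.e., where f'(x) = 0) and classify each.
f'(x) = x^4 + 3*x^3 - 31*x^2 - 63*x + 90

Solve f'(x) = 0:
  Factor: x^4 + 3*x^3 - 31*x^2 - 63*x + 90 = (x - 5)*(x - 1)*(x + 3)*(x + 6) = 0.
  ⇒ x = -6, -3, 1, 5

f''(x) = 4*x^3 + 9*x^2 - 62*x - 63
Second-derivative test at each critical point:
  f''(-6) = -231 < 0 → local maximum
  f''(-3) = 96 > 0 → local minimum
  f''(1) = -112 < 0 → local maximum
  f''(5) = 352 > 0 → local minimum

Critical points: x = -6 (local maximum); x = -3 (local minimum); x = 1 (local maximum); x = 5 (local minimum)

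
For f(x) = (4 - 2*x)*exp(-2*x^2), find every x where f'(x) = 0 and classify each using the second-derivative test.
f'(x) = 2*(4*x*(x - 2) - 1)*exp(-2*x^2)

Solve f'(x) = 0:
  f'(x) = (8*x^2 - 16*x - 2)·exp(-2*x^2) and exp(-2*x^2) > 0 for every x, so f'(x) = 0 ⇔ 8*x^2 - 16*x - 2 = 0.
  Factor: 8*x^2 - 16*x - 2 = 2*(4*x^2 - 8*x - 1); 4*x^2 - 8*x - 1 = 0 has no rational roots; quadratic formula: x = (8 ± √80)/8.
  ⇒ x = 1 - sqrt(5)/2 ≈ -0.1180, 1 + sqrt(5)/2 ≈ 2.1180

f''(x) = 8*(4*x^2*(2 - x) + 3*x - 2)*exp(-2*x^2)
Second-derivative test at each critical point:
  f''(-0.1180) = -17.3970 < 0 → local maximum
  f''(2.1180) = 0.0023 > 0 → local minimum

Critical points: x = 1 - sqrt(5)/2 ≈ -0.1180 (local maximum); x = 1 + sqrt(5)/2 ≈ 2.1180 (local minimum)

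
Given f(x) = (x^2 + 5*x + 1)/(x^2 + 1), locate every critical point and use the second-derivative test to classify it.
f'(x) = 5*(1 - x^2)/(x^4 + 2*x^2 + 1)

Solve f'(x) = 0:
  f'(x) = -5*(x - 1)*(x + 1)/(x^2 + 1)^2; the denominator is positive wherever f is defined, so f'(x) = 0 ⇔ 5 - 5*x^2 = 0.
  Factor: 5 - 5*x^2 = -5*(x - 1)*(x + 1) = 0.
  ⇒ x = -1, 1

f''(x) = 10*x*(x^2 - 3)/(x^6 + 3*x^4 + 3*x^2 + 1)
Second-derivative test at each critical point:
  f''(-1) = 5/2 > 0 → local minimum
  f''(1) = -5/2 < 0 → local maximum

Critical points: x = -1 (local minimum); x = 1 (local maximum)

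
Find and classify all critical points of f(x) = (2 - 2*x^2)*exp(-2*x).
f'(x) = 4*(x^2 - x - 1)*exp(-2*x)

Solve f'(x) = 0:
  f'(x) = (4*x^2 - 4*x - 4)·exp(-2*x) and exp(-2*x) > 0 for every x, so f'(x) = 0 ⇔ 4*x^2 - 4*x - 4 = 0.
  Factor: 4*x^2 - 4*x - 4 = 4*(x^2 - x - 1); x^2 - x - 1 = 0 has no rational roots; quadratic formula: x = (1 ± √5)/2.
  ⇒ x = 1/2 - sqrt(5)/2 ≈ -0.6180, 1/2 + sqrt(5)/2 ≈ 1.6180

f''(x) = 4*(-2*x^2 + 4*x + 1)*exp(-2*x)
Second-derivative test at each critical point:
  f''(-0.6180) = -30.7867 < 0 → local maximum
  f''(1.6180) = 0.3517 > 0 → local minimum

Critical points: x = 1/2 - sqrt(5)/2 ≈ -0.6180 (local maximum); x = 1/2 + sqrt(5)/2 ≈ 1.6180 (local minimum)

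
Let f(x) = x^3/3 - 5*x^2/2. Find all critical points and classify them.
f'(x) = x*(x - 5)

Solve f'(x) = 0:
  Factor: x^2 - 5*x = x*(x - 5) = 0.
  ⇒ x = 0, 5

f''(x) = 2*x - 5
Second-derivative test at each critical point:
  f''(0) = -5 < 0 → local maximum
  f''(5) = 5 > 0 → local minimum

Critical points: x = 0 (local maximum); x = 5 (local minimum)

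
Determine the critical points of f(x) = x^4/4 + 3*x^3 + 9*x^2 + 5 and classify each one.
f'(x) = x*(x^2 + 9*x + 18)

Solve f'(x) = 0:
  Factor: x^3 + 9*x^2 + 18*x = x*(x + 3)*(x + 6) = 0.
  ⇒ x = -6, -3, 0

f''(x) = 3*x^2 + 18*x + 18
Second-derivative test at each critical point:
  f''(-6) = 18 > 0 → local minimum
  f''(-3) = -9 < 0 → local maximum
  f''(0) = 18 > 0 → local minimum

Critical points: x = -6 (local minimum); x = -3 (local maximum); x = 0 (local minimum)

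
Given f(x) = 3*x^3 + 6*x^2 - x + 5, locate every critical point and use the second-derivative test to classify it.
f'(x) = 9*x^2 + 12*x - 1

Solve f'(x) = 0:
  9*x^2 + 12*x - 1 = 0 has no rational roots; quadratic formula: x = (-12 ± √180)/18.
  ⇒ x = -sqrt(5)/3 - 2/3 ≈ -1.4120, -2/3 + sqrt(5)/3 ≈ 0.0787

f''(x) = 18*x + 12
Second-derivative test at each critical point:
  f''(-1.4120) = -13.4164 < 0 → local maximum
  f''(0.0787) = 13.4164 > 0 → local minimum

Critical points: x = -sqrt(5)/3 - 2/3 ≈ -1.4120 (local maximum); x = -2/3 + sqrt(5)/3 ≈ 0.0787 (local minimum)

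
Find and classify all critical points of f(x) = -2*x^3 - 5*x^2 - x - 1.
f'(x) = -6*x^2 - 10*x - 1

Solve f'(x) = 0:
  6*x^2 + 10*x + 1 = 0 has no rational roots; quadratic formula: x = (-10 ± √76)/12.
  ⇒ x = -5/6 - sqrt(19)/6 ≈ -1.5598, -5/6 + sqrt(19)/6 ≈ -0.1069

f''(x) = -12*x - 10
Second-derivative test at each critical point:
  f''(-1.5598) = 8.7178 > 0 → local minimum
  f''(-0.1069) = -8.7178 < 0 → local maximum

Critical points: x = -5/6 - sqrt(19)/6 ≈ -1.5598 (local minimum); x = -5/6 + sqrt(19)/6 ≈ -0.1069 (local maximum)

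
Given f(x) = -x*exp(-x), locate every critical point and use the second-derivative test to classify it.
f'(x) = (x - 1)*exp(-x)

Solve f'(x) = 0:
  f'(x) = (x - 1)·exp(-x) and exp(-x) > 0 for every x, so f'(x) = 0 ⇔ x - 1 = 0.
  x - 1 = 0.
  ⇒ x = 1

f''(x) = (2 - x)*exp(-x)
Second-derivative test at each critical point:
  f''(1) = 0.3679 > 0 → local minimum

Critical points: x = 1 (local minimum)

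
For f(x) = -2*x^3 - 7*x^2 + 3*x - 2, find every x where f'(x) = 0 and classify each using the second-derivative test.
f'(x) = -6*x^2 - 14*x + 3

Solve f'(x) = 0:
  6*x^2 + 14*x - 3 = 0 has no rational roots; quadratic formula: x = (-14 ± √268)/12.
  ⇒ x = -sqrt(67)/6 - 7/6 ≈ -2.5309, -7/6 + sqrt(67)/6 ≈ 0.1976

f''(x) = -12*x - 14
Second-derivative test at each critical point:
  f''(-2.5309) = 16.3707 > 0 → local minimum
  f''(0.1976) = -16.3707 < 0 → local maximum

Critical points: x = -sqrt(67)/6 - 7/6 ≈ -2.5309 (local minimum); x = -7/6 + sqrt(67)/6 ≈ 0.1976 (local maximum)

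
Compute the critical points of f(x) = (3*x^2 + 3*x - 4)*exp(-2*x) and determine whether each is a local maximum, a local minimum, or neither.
f'(x) = (11 - 6*x^2)*exp(-2*x)

Solve f'(x) = 0:
  f'(x) = (11 - 6*x^2)·exp(-2*x) and exp(-2*x) > 0 for every x, so f'(x) = 0 ⇔ 11 - 6*x^2 = 0.
  6*x^2 - 11 = 0 has no rational roots; quadratic formula: x = (0 ± √264)/12.
  ⇒ x = -sqrt(66)/6 ≈ -1.3540, sqrt(66)/6 ≈ 1.3540

f''(x) = 2*(6*x^2 - 6*x - 11)*exp(-2*x)
Second-derivative test at each critical point:
  f''(-1.3540) = 243.7120 > 0 → local minimum
  f''(1.3540) = -1.0832 < 0 → local maximum

Critical points: x = -sqrt(66)/6 ≈ -1.3540 (local minimum); x = sqrt(66)/6 ≈ 1.3540 (local maximum)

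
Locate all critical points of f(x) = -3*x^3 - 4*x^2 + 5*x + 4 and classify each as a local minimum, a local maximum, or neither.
f'(x) = -9*x^2 - 8*x + 5

Solve f'(x) = 0:
  9*x^2 + 8*x - 5 = 0 has no rational roots; quadratic formula: x = (-8 ± √244)/18.
  ⇒ x = -sqrt(61)/9 - 4/9 ≈ -1.3122, -4/9 + sqrt(61)/9 ≈ 0.4234

f''(x) = -18*x - 8
Second-derivative test at each critical point:
  f''(-1.3122) = 15.6205 > 0 → local minimum
  f''(0.4234) = -15.6205 < 0 → local maximum

Critical points: x = -sqrt(61)/9 - 4/9 ≈ -1.3122 (local minimum); x = -4/9 + sqrt(61)/9 ≈ 0.4234 (local maximum)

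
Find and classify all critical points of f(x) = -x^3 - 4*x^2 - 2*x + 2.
f'(x) = -3*x^2 - 8*x - 2

Solve f'(x) = 0:
  3*x^2 + 8*x + 2 = 0 has no rational roots; quadratic formula: x = (-8 ± √40)/6.
  ⇒ x = -4/3 - sqrt(10)/3 ≈ -2.3874, -4/3 + sqrt(10)/3 ≈ -0.2792

f''(x) = -6*x - 8
Second-derivative test at each critical point:
  f''(-2.3874) = 6.3246 > 0 → local minimum
  f''(-0.2792) = -6.3246 < 0 → local maximum

Critical points: x = -4/3 - sqrt(10)/3 ≈ -2.3874 (local minimum); x = -4/3 + sqrt(10)/3 ≈ -0.2792 (local maximum)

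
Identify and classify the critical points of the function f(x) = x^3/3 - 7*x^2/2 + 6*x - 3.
f'(x) = x^2 - 7*x + 6

Solve f'(x) = 0:
  Factor: x^2 - 7*x + 6 = (x - 6)*(x - 1) = 0.
  ⇒ x = 1, 6

f''(x) = 2*x - 7
Second-derivative test at each critical point:
  f''(1) = -5 < 0 → local maximum
  f''(6) = 5 > 0 → local minimum

Critical points: x = 1 (local maximum); x = 6 (local minimum)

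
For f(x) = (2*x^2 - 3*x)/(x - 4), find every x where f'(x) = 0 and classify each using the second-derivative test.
f'(x) = 2*(x^2 - 8*x + 6)/(x^2 - 8*x + 16)

Solve f'(x) = 0:
  f'(x) = 2*(x^2 - 8*x + 6)/(x - 4)^2; the denominator is positive wherever f is defined, so f'(x) = 0 ⇔ 2*x^2 - 16*x + 12 = 0.
  Factor: 2*x^2 - 16*x + 12 = 2*(x^2 - 8*x + 6); x^2 - 8*x + 6 = 0 has no rational roots; quadratic formula: x = (8 ± √40)/2.
  ⇒ x = 4 - sqrt(10) ≈ 0.8377, sqrt(10) + 4 ≈ 7.1623

f''(x) = 40/(x^3 - 12*x^2 + 48*x - 64)
Second-derivative test at each critical point:
  f''(0.8377) = -1.2649 < 0 → local maximum
  f''(7.1623) = 1.2649 > 0 → local minimum

Critical points: x = 4 - sqrt(10) ≈ 0.8377 (local maximum); x = sqrt(10) + 4 ≈ 7.1623 (local minimum)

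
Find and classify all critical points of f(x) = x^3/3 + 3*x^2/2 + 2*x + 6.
f'(x) = x^2 + 3*x + 2

Solve f'(x) = 0:
  Factor: x^2 + 3*x + 2 = (x + 1)*(x + 2) = 0.
  ⇒ x = -2, -1

f''(x) = 2*x + 3
Second-derivative test at each critical point:
  f''(-2) = -1 < 0 → local maximum
  f''(-1) = 1 > 0 → local minimum

Critical points: x = -2 (local maximum); x = -1 (local minimum)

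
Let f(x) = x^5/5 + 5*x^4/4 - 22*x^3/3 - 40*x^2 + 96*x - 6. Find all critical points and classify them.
f'(x) = x^4 + 5*x^3 - 22*x^2 - 80*x + 96

Solve f'(x) = 0:
  Factor: x^4 + 5*x^3 - 22*x^2 - 80*x + 96 = (x - 4)*(x - 1)*(x + 4)*(x + 6) = 0.
  ⇒ x = -6, -4, 1, 4

f''(x) = 4*x^3 + 15*x^2 - 44*x - 80
Second-derivative test at each critical point:
  f''(-6) = -140 < 0 → local maximum
  f''(-4) = 80 > 0 → local minimum
  f''(1) = -105 < 0 → local maximum
  f''(4) = 240 > 0 → local minimum

Critical points: x = -6 (local maximum); x = -4 (local minimum); x = 1 (local maximum); x = 4 (local minimum)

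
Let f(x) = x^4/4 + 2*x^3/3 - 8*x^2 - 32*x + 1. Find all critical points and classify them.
f'(x) = x^3 + 2*x^2 - 16*x - 32

Solve f'(x) = 0:
  Factor: x^3 + 2*x^2 - 16*x - 32 = (x - 4)*(x + 2)*(x + 4) = 0.
  ⇒ x = -4, -2, 4

f''(x) = 3*x^2 + 4*x - 16
Second-derivative test at each critical point:
  f''(-4) = 16 > 0 → local minimum
  f''(-2) = -12 < 0 → local maximum
  f''(4) = 48 > 0 → local minimum

Critical points: x = -4 (local minimum); x = -2 (local maximum); x = 4 (local minimum)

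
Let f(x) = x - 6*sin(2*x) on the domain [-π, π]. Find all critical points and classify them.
f'(x) = 1 - 12*cos(2*x)

Solve f'(x) = 0 on [-π, π]:
  f'(x) = 0 ⇔ cos(2*x) = 1/12, i.e. 2*x = ±arccos(1/12) + 2nπ; keep the solutions lying in [-π, π].
  ⇒ x = -pi + acos(1/12)/2 ≈ -2.3979, -acos(1/12)/2 ≈ -0.7437, acos(1/12)/2 ≈ 0.7437, pi - acos(1/12)/2 ≈ 2.3979

f''(x) = 24*sin(2*x)
Second-derivative test at each critical point:
  f''(-2.3979) = 23.9165 > 0 → local minimum
  f''(-0.7437) = -23.9165 < 0 → local maximum
  f''(0.7437) = 23.9165 > 0 → local minimum
  f''(2.3979) = -23.9165 < 0 → local maximum

Critical points: x = -pi + acos(1/12)/2 ≈ -2.3979 (local minimum); x = -acos(1/12)/2 ≈ -0.7437 (local maximum); x = acos(1/12)/2 ≈ 0.7437 (local minimum); x = pi - acos(1/12)/2 ≈ 2.3979 (local maximum)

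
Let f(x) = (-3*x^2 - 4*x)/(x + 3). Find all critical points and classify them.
f'(x) = 3*(-x^2 - 6*x - 4)/(x^2 + 6*x + 9)

Solve f'(x) = 0:
  f'(x) = -3*(x^2 + 6*x + 4)/(x + 3)^2; the denominator is positive wherever f is defined, so f'(x) = 0 ⇔ -3*x^2 - 18*x - 12 = 0.
  Factor: -3*x^2 - 18*x - 12 = -3*(x^2 + 6*x + 4); x^2 + 6*x + 4 = 0 has no rational roots; quadratic formula: x = (-6 ± √20)/2.
  ⇒ x = -3 - sqrt(5) ≈ -5.2361, -3 + sqrt(5) ≈ -0.7639

f''(x) = -30/(x^3 + 9*x^2 + 27*x + 27)
Second-derivative test at each critical point:
  f''(-5.2361) = 2.6833 > 0 → local minimum
  f''(-0.7639) = -2.6833 < 0 → local maximum

Critical points: x = -3 - sqrt(5) ≈ -5.2361 (local minimum); x = -3 + sqrt(5) ≈ -0.7639 (local maximum)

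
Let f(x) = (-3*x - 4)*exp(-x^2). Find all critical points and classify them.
f'(x) = (2*x*(3*x + 4) - 3)*exp(-x^2)

Solve f'(x) = 0:
  f'(x) = (6*x^2 + 8*x - 3)·exp(-x^2) and exp(-x^2) > 0 for every x, so f'(x) = 0 ⇔ 6*x^2 + 8*x - 3 = 0.
  6*x^2 + 8*x - 3 = 0 has no rational roots; quadratic formula: x = (-8 ± √136)/12.
  ⇒ x = -sqrt(34)/6 - 2/3 ≈ -1.6385, -2/3 + sqrt(34)/6 ≈ 0.3052

f''(x) = 2*(-6*x^3 - 8*x^2 + 9*x + 4)*exp(-x^2)
Second-derivative test at each critical point:
  f''(-1.6385) = -0.7959 < 0 → local maximum
  f''(0.3052) = 10.6250 > 0 → local minimum

Critical points: x = -sqrt(34)/6 - 2/3 ≈ -1.6385 (local maximum); x = -2/3 + sqrt(34)/6 ≈ 0.3052 (local minimum)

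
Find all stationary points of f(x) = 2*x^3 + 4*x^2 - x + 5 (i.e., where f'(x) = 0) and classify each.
f'(x) = 6*x^2 + 8*x - 1

Solve f'(x) = 0:
  6*x^2 + 8*x - 1 = 0 has no rational roots; quadratic formula: x = (-8 ± √88)/12.
  ⇒ x = -sqrt(22)/6 - 2/3 ≈ -1.4484, -2/3 + sqrt(22)/6 ≈ 0.1151

f''(x) = 12*x + 8
Second-derivative test at each critical point:
  f''(-1.4484) = -9.3808 < 0 → local maximum
  f''(0.1151) = 9.3808 > 0 → local minimum

Critical points: x = -sqrt(22)/6 - 2/3 ≈ -1.4484 (local maximum); x = -2/3 + sqrt(22)/6 ≈ 0.1151 (local minimum)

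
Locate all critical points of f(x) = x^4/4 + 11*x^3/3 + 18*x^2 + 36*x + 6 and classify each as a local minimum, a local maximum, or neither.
f'(x) = x^3 + 11*x^2 + 36*x + 36

Solve f'(x) = 0:
  Factor: x^3 + 11*x^2 + 36*x + 36 = (x + 2)*(x + 3)*(x + 6) = 0.
  ⇒ x = -6, -3, -2

f''(x) = 3*x^2 + 22*x + 36
Second-derivative test at each critical point:
  f''(-6) = 12 > 0 → local minimum
  f''(-3) = -3 < 0 → local maximum
  f''(-2) = 4 > 0 → local minimum

Critical points: x = -6 (local minimum); x = -3 (local maximum); x = -2 (local minimum)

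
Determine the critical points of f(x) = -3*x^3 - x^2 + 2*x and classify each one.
f'(x) = -9*x^2 - 2*x + 2

Solve f'(x) = 0:
  9*x^2 + 2*x - 2 = 0 has no rational roots; quadratic formula: x = (-2 ± √76)/18.
  ⇒ x = -sqrt(19)/9 - 1/9 ≈ -0.5954, -1/9 + sqrt(19)/9 ≈ 0.3732

f''(x) = -18*x - 2
Second-derivative test at each critical point:
  f''(-0.5954) = 8.7178 > 0 → local minimum
  f''(0.3732) = -8.7178 < 0 → local maximum

Critical points: x = -sqrt(19)/9 - 1/9 ≈ -0.5954 (local minimum); x = -1/9 + sqrt(19)/9 ≈ 0.3732 (local maximum)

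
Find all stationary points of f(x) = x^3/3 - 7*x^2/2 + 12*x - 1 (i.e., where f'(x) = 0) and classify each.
f'(x) = x^2 - 7*x + 12

Solve f'(x) = 0:
  Factor: x^2 - 7*x + 12 = (x - 4)*(x - 3) = 0.
  ⇒ x = 3, 4

f''(x) = 2*x - 7
Second-derivative test at each critical point:
  f''(3) = -1 < 0 → local maximum
  f''(4) = 1 > 0 → local minimum

Critical points: x = 3 (local maximum); x = 4 (local minimum)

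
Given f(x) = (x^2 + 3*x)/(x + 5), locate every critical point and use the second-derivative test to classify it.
f'(x) = (x^2 + 10*x + 15)/(x^2 + 10*x + 25)

Solve f'(x) = 0:
  f'(x) = (x^2 + 10*x + 15)/(x + 5)^2; the denominator is positive wherever f is defined, so f'(x) = 0 ⇔ x^2 + 10*x + 15 = 0.
  x^2 + 10*x + 15 = 0 has no rational roots; quadratic formula: x = (-10 ± √40)/2.
  ⇒ x = -5 - sqrt(10) ≈ -8.1623, -5 + sqrt(10) ≈ -1.8377

f''(x) = 20/(x^3 + 15*x^2 + 75*x + 125)
Second-derivative test at each critical point:
  f''(-8.1623) = -0.6325 < 0 → local maximum
  f''(-1.8377) = 0.6325 > 0 → local minimum

Critical points: x = -5 - sqrt(10) ≈ -8.1623 (local maximum); x = -5 + sqrt(10) ≈ -1.8377 (local minimum)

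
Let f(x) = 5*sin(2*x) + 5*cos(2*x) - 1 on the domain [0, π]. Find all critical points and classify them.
f'(x) = 10*sqrt(2)*cos(2*x + pi/4)

Solve f'(x) = 0 on [0, π]:
  f'(x) = 0 ⇔ 5*cos(2*x) = 5*sin(2*x) ⇔ tan(2*x) = 1, i.e. 2*x = arctan(1) + nπ; keep the solutions lying in [0, π].
  ⇒ x = pi/8 ≈ 0.3927, 5*pi/8 ≈ 1.9635

f''(x) = -20*sqrt(2)*sin(2*x + pi/4)
Second-derivative test at each critical point:
  f''(0.3927) = -28.2843 < 0 → local maximum
  f''(1.9635) = 28.2843 > 0 → local minimum

Critical points: x = pi/8 ≈ 0.3927 (local maximum); x = 5*pi/8 ≈ 1.9635 (local minimum)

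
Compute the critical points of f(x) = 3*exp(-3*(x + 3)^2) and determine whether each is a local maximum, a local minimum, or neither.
f'(x) = 18*(-x - 3)*exp(-3*(x + 3)^2)

Solve f'(x) = 0:
  f'(x) = (-18*x - 54)·exp(-3*(x + 3)^2) and exp(-3*(x + 3)^2) > 0 for every x, so f'(x) = 0 ⇔ -18*x - 54 = 0.
  Factor: -18*x - 54 = -18*(x + 3) = 0.
  ⇒ x = -3

f''(x) = 18*(6*(x + 3)^2 - 1)*exp(-3*(x + 3)^2)
Second-derivative test at each critical point:
  f''(-3) = -18 < 0 → local maximum

Critical points: x = -3 (local maximum)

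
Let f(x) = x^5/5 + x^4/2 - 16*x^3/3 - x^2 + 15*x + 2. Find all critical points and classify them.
f'(x) = x^4 + 2*x^3 - 16*x^2 - 2*x + 15

Solve f'(x) = 0:
  Factor: x^4 + 2*x^3 - 16*x^2 - 2*x + 15 = (x - 3)*(x - 1)*(x + 1)*(x + 5) = 0.
  ⇒ x = -5, -1, 1, 3

f''(x) = 4*x^3 + 6*x^2 - 32*x - 2
Second-derivative test at each critical point:
  f''(-5) = -192 < 0 → local maximum
  f''(-1) = 32 > 0 → local minimum
  f''(1) = -24 < 0 → local maximum
  f''(3) = 64 > 0 → local minimum

Critical points: x = -5 (local maximum); x = -1 (local minimum); x = 1 (local maximum); x = 3 (local minimum)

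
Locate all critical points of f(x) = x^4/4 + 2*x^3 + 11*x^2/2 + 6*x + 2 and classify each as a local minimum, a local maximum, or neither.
f'(x) = x^3 + 6*x^2 + 11*x + 6

Solve f'(x) = 0:
  Factor: x^3 + 6*x^2 + 11*x + 6 = (x + 1)*(x + 2)*(x + 3) = 0.
  ⇒ x = -3, -2, -1

f''(x) = 3*x^2 + 12*x + 11
Second-derivative test at each critical point:
  f''(-3) = 2 > 0 → local minimum
  f''(-2) = -1 < 0 → local maximum
  f''(-1) = 2 > 0 → local minimum

Critical points: x = -3 (local minimum); x = -2 (local maximum); x = -1 (local minimum)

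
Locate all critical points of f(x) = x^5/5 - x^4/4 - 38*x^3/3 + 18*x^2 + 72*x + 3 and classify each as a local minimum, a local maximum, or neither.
f'(x) = x^4 - x^3 - 38*x^2 + 36*x + 72

Solve f'(x) = 0:
  Factor: x^4 - x^3 - 38*x^2 + 36*x + 72 = (x - 6)*(x - 2)*(x + 1)*(x + 6) = 0.
  ⇒ x = -6, -1, 2, 6

f''(x) = 4*x^3 - 3*x^2 - 76*x + 36
Second-derivative test at each critical point:
  f''(-6) = -480 < 0 → local maximum
  f''(-1) = 105 > 0 → local minimum
  f''(2) = -96 < 0 → local maximum
  f''(6) = 336 > 0 → local minimum

Critical points: x = -6 (local maximum); x = -1 (local minimum); x = 2 (local maximum); x = 6 (local minimum)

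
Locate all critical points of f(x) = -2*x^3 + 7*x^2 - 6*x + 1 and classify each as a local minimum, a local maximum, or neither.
f'(x) = -6*x^2 + 14*x - 6

Solve f'(x) = 0:
  Factor: -6*x^2 + 14*x - 6 = -2*(3*x^2 - 7*x + 3); 3*x^2 - 7*x + 3 = 0 has no rational roots; quadratic formula: x = (7 ± √13)/6.
  ⇒ x = 7/6 - sqrt(13)/6 ≈ 0.5657, sqrt(13)/6 + 7/6 ≈ 1.7676

f''(x) = 14 - 12*x
Second-derivative test at each critical point:
  f''(0.5657) = 7.2111 > 0 → local minimum
  f''(1.7676) = -7.2111 < 0 → local maximum

Critical points: x = 7/6 - sqrt(13)/6 ≈ 0.5657 (local minimum); x = sqrt(13)/6 + 7/6 ≈ 1.7676 (local maximum)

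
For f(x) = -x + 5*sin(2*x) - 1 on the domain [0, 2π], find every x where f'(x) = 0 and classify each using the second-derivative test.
f'(x) = 10*cos(2*x) - 1

Solve f'(x) = 0 on [0, 2π]:
  f'(x) = 0 ⇔ cos(2*x) = 1/10, i.e. 2*x = ±arccos(1/10) + 2nπ; keep the solutions lying in [0, 2π].
  ⇒ x = acos(1/10)/2 ≈ 0.7353, pi - acos(1/10)/2 ≈ 2.4063, acos(1/10)/2 + pi ≈ 3.8769, -acos(1/10)/2 + 2*pi ≈ 5.5479

f''(x) = -20*sin(2*x)
Second-derivative test at each critical point:
  f''(0.7353) = -19.8997 < 0 → local maximum
  f''(2.4063) = 19.8997 > 0 → local minimum
  f''(3.8769) = -19.8997 < 0 → local maximum
  f''(5.5479) = 19.8997 > 0 → local minimum

Critical points: x = acos(1/10)/2 ≈ 0.7353 (local maximum); x = pi - acos(1/10)/2 ≈ 2.4063 (local minimum); x = acos(1/10)/2 + pi ≈ 3.8769 (local maximum); x = -acos(1/10)/2 + 2*pi ≈ 5.5479 (local minimum)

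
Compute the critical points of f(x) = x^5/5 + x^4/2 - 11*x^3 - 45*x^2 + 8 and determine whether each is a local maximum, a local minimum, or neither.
f'(x) = x*(x^3 + 2*x^2 - 33*x - 90)

Solve f'(x) = 0:
  Factor: x^4 + 2*x^3 - 33*x^2 - 90*x = x*(x - 6)*(x + 3)*(x + 5) = 0.
  ⇒ x = -5, -3, 0, 6

f''(x) = 4*x^3 + 6*x^2 - 66*x - 90
Second-derivative test at each critical point:
  f''(-5) = -110 < 0 → local maximum
  f''(-3) = 54 > 0 → local minimum
  f''(0) = -90 < 0 → local maximum
  f''(6) = 594 > 0 → local minimum

Critical points: x = -5 (local maximum); x = -3 (local minimum); x = 0 (local maximum); x = 6 (local minimum)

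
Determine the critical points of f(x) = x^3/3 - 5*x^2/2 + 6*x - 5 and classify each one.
f'(x) = x^2 - 5*x + 6

Solve f'(x) = 0:
  Factor: x^2 - 5*x + 6 = (x - 3)*(x - 2) = 0.
  ⇒ x = 2, 3

f''(x) = 2*x - 5
Second-derivative test at each critical point:
  f''(2) = -1 < 0 → local maximum
  f''(3) = 1 > 0 → local minimum

Critical points: x = 2 (local maximum); x = 3 (local minimum)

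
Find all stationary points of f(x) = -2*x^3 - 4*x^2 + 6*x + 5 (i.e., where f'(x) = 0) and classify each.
f'(x) = -6*x^2 - 8*x + 6

Solve f'(x) = 0:
  Factor: -6*x^2 - 8*x + 6 = -2*(3*x^2 + 4*x - 3); 3*x^2 + 4*x - 3 = 0 has no rational roots; quadratic formula: x = (-4 ± √52)/6.
  ⇒ x = -sqrt(13)/3 - 2/3 ≈ -1.8685, -2/3 + sqrt(13)/3 ≈ 0.5352

f''(x) = -12*x - 8
Second-derivative test at each critical point:
  f''(-1.8685) = 14.4222 > 0 → local minimum
  f''(0.5352) = -14.4222 < 0 → local maximum

Critical points: x = -sqrt(13)/3 - 2/3 ≈ -1.8685 (local minimum); x = -2/3 + sqrt(13)/3 ≈ 0.5352 (local maximum)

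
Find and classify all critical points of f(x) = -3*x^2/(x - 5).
f'(x) = 3*x*(10 - x)/(x - 5)^2

Solve f'(x) = 0:
  f'(x) = -3*x*(x - 10)/(x - 5)^2; the denominator is positive wherever f is defined, so f'(x) = 0 ⇔ -3*x^2 + 30*x = 0.
  Factor: -3*x^2 + 30*x = -3*x*(x - 10) = 0.
  ⇒ x = 0, 10

f''(x) = -150/(x^3 - 15*x^2 + 75*x - 125)
Second-derivative test at each critical point:
  f''(0) = 6/5 > 0 → local minimum
  f''(10) = -6/5 < 0 → local maximum

Critical points: x = 0 (local minimum); x = 10 (local maximum)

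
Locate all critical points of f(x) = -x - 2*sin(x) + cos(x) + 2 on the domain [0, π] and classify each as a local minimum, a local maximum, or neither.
f'(x) = -sin(x) - 2*cos(x) - 1

Solve f'(x) = 0 on [0, π]:
  f'(x) = 0 ⇔ -sin(x) - 2*cos(x) = 1. Write the left side as R·cos(x + φ) with R = √((-2)² + 1²) = sqrt(5), cos φ = -2*sqrt(5)/5, sin φ = sqrt(5)/5; then cos(x + φ) = sqrt(5)/5. Solve for x and keep the solutions lying in [0, π].
  ⇒ x = pi - atan(3/4) ≈ 2.4981

f''(x) = 2*sin(x) - cos(x)
Second-derivative test at each critical point:
  f''(2.4981) = 2 > 0 → local minimum

Critical points: x = pi - atan(3/4) ≈ 2.4981 (local minimum)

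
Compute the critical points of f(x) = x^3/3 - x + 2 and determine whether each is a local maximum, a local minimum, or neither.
f'(x) = x^2 - 1

Solve f'(x) = 0:
  Factor: x^2 - 1 = (x - 1)*(x + 1) = 0.
  ⇒ x = -1, 1

f''(x) = 2*x
Second-derivative test at each critical point:
  f''(-1) = -2 < 0 → local maximum
  f''(1) = 2 > 0 → local minimum

Critical points: x = -1 (local maximum); x = 1 (local minimum)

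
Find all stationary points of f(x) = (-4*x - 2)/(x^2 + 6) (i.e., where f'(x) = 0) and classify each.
f'(x) = 4*(x^2 + x - 6)/(x^4 + 12*x^2 + 36)

Solve f'(x) = 0:
  f'(x) = 4*(x - 2)*(x + 3)/(x^2 + 6)^2; the denominator is positive wherever f is defined, so f'(x) = 0 ⇔ 4*x^2 + 4*x - 24 = 0.
  Factor: 4*x^2 + 4*x - 24 = 4*(x - 2)*(x + 3) = 0.
  ⇒ x = -3, 2

f''(x) = 4*(-4*x^2*(2*x + 1) + (6*x + 1)*(x^2 + 6))/(x^2 + 6)^3
Second-derivative test at each critical point:
  f''(-3) = -4/45 < 0 → local maximum
  f''(2) = 1/5 > 0 → local minimum

Critical points: x = -3 (local maximum); x = 2 (local minimum)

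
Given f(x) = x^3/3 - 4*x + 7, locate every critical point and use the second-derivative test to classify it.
f'(x) = x^2 - 4

Solve f'(x) = 0:
  Factor: x^2 - 4 = (x - 2)*(x + 2) = 0.
  ⇒ x = -2, 2

f''(x) = 2*x
Second-derivative test at each critical point:
  f''(-2) = -4 < 0 → local maximum
  f''(2) = 4 > 0 → local minimum

Critical points: x = -2 (local maximum); x = 2 (local minimum)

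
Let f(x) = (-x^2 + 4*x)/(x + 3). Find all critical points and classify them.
f'(x) = (-x^2 - 6*x + 12)/(x^2 + 6*x + 9)

Solve f'(x) = 0:
  f'(x) = -(x^2 + 6*x - 12)/(x + 3)^2; the denominator is positive wherever f is defined, so f'(x) = 0 ⇔ -x^2 - 6*x + 12 = 0.
  x^2 + 6*x - 12 = 0 has no rational roots; quadratic formula: x = (-6 ± √84)/2.
  ⇒ x = -sqrt(21) - 3 ≈ -7.5826, -3 + sqrt(21) ≈ 1.5826

f''(x) = -42/(x^3 + 9*x^2 + 27*x + 27)
Second-derivative test at each critical point:
  f''(-7.5826) = 0.4364 > 0 → local minimum
  f''(1.5826) = -0.4364 < 0 → local maximum

Critical points: x = -sqrt(21) - 3 ≈ -7.5826 (local minimum); x = -3 + sqrt(21) ≈ 1.5826 (local maximum)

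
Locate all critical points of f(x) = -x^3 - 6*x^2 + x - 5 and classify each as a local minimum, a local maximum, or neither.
f'(x) = -3*x^2 - 12*x + 1

Solve f'(x) = 0:
  3*x^2 + 12*x - 1 = 0 has no rational roots; quadratic formula: x = (-12 ± √156)/6.
  ⇒ x = -sqrt(39)/3 - 2 ≈ -4.0817, -2 + sqrt(39)/3 ≈ 0.0817

f''(x) = -6*x - 12
Second-derivative test at each critical point:
  f''(-4.0817) = 12.4900 > 0 → local minimum
  f''(0.0817) = -12.4900 < 0 → local maximum

Critical points: x = -sqrt(39)/3 - 2 ≈ -4.0817 (local minimum); x = -2 + sqrt(39)/3 ≈ 0.0817 (local maximum)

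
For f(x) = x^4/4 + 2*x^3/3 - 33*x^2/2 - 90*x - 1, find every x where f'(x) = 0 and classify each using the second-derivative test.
f'(x) = x^3 + 2*x^2 - 33*x - 90

Solve f'(x) = 0:
  Factor: x^3 + 2*x^2 - 33*x - 90 = (x - 6)*(x + 3)*(x + 5) = 0.
  ⇒ x = -5, -3, 6

f''(x) = 3*x^2 + 4*x - 33
Second-derivative test at each critical point:
  f''(-5) = 22 > 0 → local minimum
  f''(-3) = -18 < 0 → local maximum
  f''(6) = 99 > 0 → local minimum

Critical points: x = -5 (local minimum); x = -3 (local maximum); x = 6 (local minimum)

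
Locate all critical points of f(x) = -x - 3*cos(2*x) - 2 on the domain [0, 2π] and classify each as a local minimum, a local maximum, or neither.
f'(x) = 6*sin(2*x) - 1

Solve f'(x) = 0 on [0, 2π]:
  f'(x) = 0 ⇔ sin(2*x) = 1/6, i.e. 2*x = arcsin(1/6) + 2nπ or 2*x = π − arcsin(1/6) + 2nπ; keep the solutions lying in [0, 2π].
  ⇒ x = asin(1/6)/2 ≈ 0.0837, -asin(1/6)/2 + pi/2 ≈ 1.4871, asin(1/6)/2 + pi ≈ 3.2253, -asin(1/6)/2 + 3*pi/2 ≈ 4.6287

f''(x) = 12*cos(2*x)
Second-derivative test at each critical point:
  f''(0.0837) = 11.8322 > 0 → local minimum
  f''(1.4871) = -11.8322 < 0 → local maximum
  f''(3.2253) = 11.8322 > 0 → local minimum
  f''(4.6287) = -11.8322 < 0 → local maximum

Critical points: x = asin(1/6)/2 ≈ 0.0837 (local minimum); x = -asin(1/6)/2 + pi/2 ≈ 1.4871 (local maximum); x = asin(1/6)/2 + pi ≈ 3.2253 (local minimum); x = -asin(1/6)/2 + 3*pi/2 ≈ 4.6287 (local maximum)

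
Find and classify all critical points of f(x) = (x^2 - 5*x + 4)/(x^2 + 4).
f'(x) = 5*(x^2 - 4)/(x^4 + 8*x^2 + 16)

Solve f'(x) = 0:
  f'(x) = 5*(x - 2)*(x + 2)/(x^2 + 4)^2; the denominator is positive wherever f is defined, so f'(x) = 0 ⇔ 5*x^2 - 20 = 0.
  Factor: 5*x^2 - 20 = 5*(x - 2)*(x + 2) = 0.
  ⇒ x = -2, 2

f''(x) = 10*x*(12 - x^2)/(x^6 + 12*x^4 + 48*x^2 + 64)
Second-derivative test at each critical point:
  f''(-2) = -5/16 < 0 → local maximum
  f''(2) = 5/16 > 0 → local minimum

Critical points: x = -2 (local maximum); x = 2 (local minimum)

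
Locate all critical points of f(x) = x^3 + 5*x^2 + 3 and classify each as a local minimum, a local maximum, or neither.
f'(x) = x*(3*x + 10)

Solve f'(x) = 0:
  Factor: 3*x^2 + 10*x = x*(3*x + 10) = 0.
  ⇒ x = -10/3, 0

f''(x) = 6*x + 10
Second-derivative test at each critical point:
  f''(-10/3) = -10 < 0 → local maximum
  f''(0) = 10 > 0 → local minimum

Critical points: x = -10/3 (local maximum); x = 0 (local minimum)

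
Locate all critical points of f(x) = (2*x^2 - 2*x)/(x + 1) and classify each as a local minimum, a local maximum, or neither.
f'(x) = 2*(x^2 + 2*x - 1)/(x^2 + 2*x + 1)

Solve f'(x) = 0:
  f'(x) = 2*(x^2 + 2*x - 1)/(x + 1)^2; the denominator is positive wherever f is defined, so f'(x) = 0 ⇔ 2*x^2 + 4*x - 2 = 0.
  Factor: 2*x^2 + 4*x - 2 = 2*(x^2 + 2*x - 1); x^2 + 2*x - 1 = 0 has no rational roots; quadratic formula: x = (-2 ± √8)/2.
  ⇒ x = -sqrt(2) - 1 ≈ -2.4142, -1 + sqrt(2) ≈ 0.4142

f''(x) = 8/(x^3 + 3*x^2 + 3*x + 1)
Second-derivative test at each critical point:
  f''(-2.4142) = -2.8284 < 0 → local maximum
  f''(0.4142) = 2.8284 > 0 → local minimum

Critical points: x = -sqrt(2) - 1 ≈ -2.4142 (local maximum); x = -1 + sqrt(2) ≈ 0.4142 (local minimum)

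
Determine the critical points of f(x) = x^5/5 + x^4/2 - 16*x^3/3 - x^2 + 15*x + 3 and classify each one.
f'(x) = x^4 + 2*x^3 - 16*x^2 - 2*x + 15

Solve f'(x) = 0:
  Factor: x^4 + 2*x^3 - 16*x^2 - 2*x + 15 = (x - 3)*(x - 1)*(x + 1)*(x + 5) = 0.
  ⇒ x = -5, -1, 1, 3

f''(x) = 4*x^3 + 6*x^2 - 32*x - 2
Second-derivative test at each critical point:
  f''(-5) = -192 < 0 → local maximum
  f''(-1) = 32 > 0 → local minimum
  f''(1) = -24 < 0 → local maximum
  f''(3) = 64 > 0 → local minimum

Critical points: x = -5 (local maximum); x = -1 (local minimum); x = 1 (local maximum); x = 3 (local minimum)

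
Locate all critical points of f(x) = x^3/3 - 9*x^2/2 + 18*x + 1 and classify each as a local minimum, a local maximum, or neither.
f'(x) = x^2 - 9*x + 18

Solve f'(x) = 0:
  Factor: x^2 - 9*x + 18 = (x - 6)*(x - 3) = 0.
  ⇒ x = 3, 6

f''(x) = 2*x - 9
Second-derivative test at each critical point:
  f''(3) = -3 < 0 → local maximum
  f''(6) = 3 > 0 → local minimum

Critical points: x = 3 (local maximum); x = 6 (local minimum)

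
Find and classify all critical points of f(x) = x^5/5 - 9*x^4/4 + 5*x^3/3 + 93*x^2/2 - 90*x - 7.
f'(x) = x^4 - 9*x^3 + 5*x^2 + 93*x - 90

Solve f'(x) = 0:
  Factor: x^4 - 9*x^3 + 5*x^2 + 93*x - 90 = (x - 6)*(x - 5)*(x - 1)*(x + 3) = 0.
  ⇒ x = -3, 1, 5, 6

f''(x) = 4*x^3 - 27*x^2 + 10*x + 93
Second-derivative test at each critical point:
  f''(-3) = -288 < 0 → local maximum
  f''(1) = 80 > 0 → local minimum
  f''(5) = -32 < 0 → local maximum
  f''(6) = 45 > 0 → local minimum

Critical points: x = -3 (local maximum); x = 1 (local minimum); x = 5 (local maximum); x = 6 (local minimum)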